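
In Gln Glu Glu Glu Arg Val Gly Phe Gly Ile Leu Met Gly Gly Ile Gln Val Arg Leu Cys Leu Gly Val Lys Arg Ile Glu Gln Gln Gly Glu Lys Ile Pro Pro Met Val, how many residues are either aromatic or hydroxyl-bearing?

Aromatic: F, W, Y. Hydroxyl-bearing: S, T, Y.
Aromatic residues here: Phe8 (1).
Hydroxyl-bearing residues here: none (0).
(Y belongs to both groups, but none appear in this sequence.) Total = 1 + 0 = 1.

1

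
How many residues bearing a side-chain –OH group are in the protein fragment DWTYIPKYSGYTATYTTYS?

The –OH-bearing residues are Ser, Thr (aliphatic alcohols), and Tyr (phenol).
Matching residues: T3, Y4, Y8, S9, Y11, T12, T14, Y15, T16, T17, Y18, S19.

12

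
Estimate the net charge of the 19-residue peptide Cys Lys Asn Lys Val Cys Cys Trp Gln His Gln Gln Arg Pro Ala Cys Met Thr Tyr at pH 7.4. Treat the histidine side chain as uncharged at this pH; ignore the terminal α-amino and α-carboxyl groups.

The side chains ionized at physiological pH are Lys/Arg (+1) and Asp/Glu (−1); with His treated as neutral, nothing else contributes.
Positive (K, R): Lys2, Lys4, Arg13 → +3.
Negative (D, E): none → −0.
Net charge = (+3) + (−0) = +3.

+3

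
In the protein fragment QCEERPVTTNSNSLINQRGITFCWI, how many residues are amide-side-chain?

The amide-side-chain residues are Asn (N) and Gln (Q).
Matching residues: Q1, N10, N12, N16, Q17.

5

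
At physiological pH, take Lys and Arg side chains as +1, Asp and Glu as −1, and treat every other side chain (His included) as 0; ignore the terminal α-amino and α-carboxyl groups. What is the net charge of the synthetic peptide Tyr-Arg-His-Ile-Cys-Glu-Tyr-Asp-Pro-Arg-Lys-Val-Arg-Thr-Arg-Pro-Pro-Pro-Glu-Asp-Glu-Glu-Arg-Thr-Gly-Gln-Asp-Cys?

Positive (K, R): Arg2, Arg10, Lys11, Arg13, Arg15, Arg23 → +6.
Negative (D, E): Glu6, Asp8, Glu19, Asp20, Glu21, Glu22, Asp27 → −7.
Net charge = (+6) + (−7) = −1.

-1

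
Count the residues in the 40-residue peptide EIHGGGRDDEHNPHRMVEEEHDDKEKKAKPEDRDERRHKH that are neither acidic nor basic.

Acidic: D, E. Basic: K, R, H. All other residues are neither.
Matching residues: I2, G4, G5, G6, N12, P13, M16, V17, A28, P30.

10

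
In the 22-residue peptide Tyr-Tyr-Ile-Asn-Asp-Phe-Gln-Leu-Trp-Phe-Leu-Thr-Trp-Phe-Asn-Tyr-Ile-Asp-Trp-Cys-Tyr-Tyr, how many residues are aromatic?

Phenylalanine (F), tryptophan (W), and tyrosine (Y) have aromatic ring side chains.
Matching residues: Tyr1, Tyr2, Phe6, Trp9, Phe10, Trp13, Phe14, Tyr16, Trp19, Tyr21, Tyr22.

11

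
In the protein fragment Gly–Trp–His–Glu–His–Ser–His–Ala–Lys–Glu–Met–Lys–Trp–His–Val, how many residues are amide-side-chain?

0

Asparagine (N) and glutamine (Q) have uncharged amide side chains.
None of the 15 residues belong to this group.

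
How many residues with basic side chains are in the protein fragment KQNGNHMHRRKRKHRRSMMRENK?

13

K, R, and H are the three residues with basic side chains (ε-amine, guanidinium, and imidazole respectively).
Matching residues: K1, H6, H8, R9, R10, K11, R12, K13, H14, R15, R16, R20, K23.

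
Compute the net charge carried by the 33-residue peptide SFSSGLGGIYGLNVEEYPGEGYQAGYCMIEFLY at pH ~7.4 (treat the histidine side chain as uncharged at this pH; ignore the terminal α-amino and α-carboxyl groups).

-4

Near pH 7.4, K and R contribute +1 each, D and E contribute −1 each, and every other side chain (His included, as stated) is uncharged.
Positive (K, R): none → +0.
Negative (D, E): E15, E16, E20, E30 → −4.
Net charge = (+0) + (−4) = −4.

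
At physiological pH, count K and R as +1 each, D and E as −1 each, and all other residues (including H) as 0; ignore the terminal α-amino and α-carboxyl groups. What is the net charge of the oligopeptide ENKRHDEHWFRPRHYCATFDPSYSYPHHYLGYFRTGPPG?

+1

Positive (K, R): K3, R4, R11, R13, R34 → +5.
Negative (D, E): E1, D6, E7, D20 → −4.
Net charge = (+5) + (−4) = +1.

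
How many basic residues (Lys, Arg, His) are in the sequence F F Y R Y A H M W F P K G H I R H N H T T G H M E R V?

9

Matching residues: R4, H7, K12, H14, R16, H17, H19, H23, R26.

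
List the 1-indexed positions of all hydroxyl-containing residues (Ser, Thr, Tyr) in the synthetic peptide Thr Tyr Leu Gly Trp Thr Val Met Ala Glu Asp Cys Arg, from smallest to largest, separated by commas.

1, 2, 6

Matching residues: Thr1, Tyr2, Thr6.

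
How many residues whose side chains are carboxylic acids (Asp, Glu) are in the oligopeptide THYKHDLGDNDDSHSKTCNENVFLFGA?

5

Matching residues: D6, D9, D11, D12, E20.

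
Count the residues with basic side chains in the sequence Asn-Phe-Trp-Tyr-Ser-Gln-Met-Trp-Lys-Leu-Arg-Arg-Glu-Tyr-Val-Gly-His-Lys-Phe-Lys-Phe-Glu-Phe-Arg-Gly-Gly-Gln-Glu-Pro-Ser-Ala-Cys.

Lysine (K), arginine (R), and histidine (H) have basic, nitrogen-containing side chains.
Matching residues: Lys9, Arg11, Arg12, His17, Lys18, Lys20, Arg24.

7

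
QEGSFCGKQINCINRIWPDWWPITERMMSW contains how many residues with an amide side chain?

4

Asparagine (N) and glutamine (Q) have uncharged amide side chains.
Matching residues: Q1, Q9, N11, N14.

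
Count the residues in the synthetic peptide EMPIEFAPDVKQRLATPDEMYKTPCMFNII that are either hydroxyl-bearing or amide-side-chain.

Hydroxyl-bearing: S, T, Y. Amide-side-chain: N, Q.
Hydroxyl-bearing residues here: T16, Y21, T23 (3).
Amide-side-chain residues here: Q12, N28 (2).
The two groups share no amino acid, so total = 3 + 2 = 5.

5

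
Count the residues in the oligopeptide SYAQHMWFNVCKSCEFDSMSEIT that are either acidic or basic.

Acidic: D, E. Basic: H, K, R.
Acidic residues here: E15, D17, E21 (3).
Basic residues here: H5, K12 (2).
The two groups share no amino acid, so total = 3 + 2 = 5.

5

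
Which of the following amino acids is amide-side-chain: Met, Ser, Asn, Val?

Asn

Asparagine (N) and glutamine (Q) have uncharged amide side chains.
Of the listed options, only Asn belongs to this group.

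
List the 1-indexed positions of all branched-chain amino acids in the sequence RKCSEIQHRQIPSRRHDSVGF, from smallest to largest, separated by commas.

Valine (V), leucine (L), and isoleucine (I) are the branched-chain amino acids.
Matching residues: I6, I11, V19.

6, 11, 19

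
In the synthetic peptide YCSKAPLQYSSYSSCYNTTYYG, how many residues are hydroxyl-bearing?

S, T, and Y are the three residues with a side-chain hydroxyl.
Matching residues: Y1, S3, Y9, S10, S11, Y12, S13, S14, Y16, T18, T19, Y20, Y21.

13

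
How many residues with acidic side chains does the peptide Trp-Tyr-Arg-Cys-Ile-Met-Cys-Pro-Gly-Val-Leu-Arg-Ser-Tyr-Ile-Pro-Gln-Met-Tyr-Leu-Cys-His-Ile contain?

Aspartate (D) and glutamate (E) have carboxylic-acid side chains and are the acidic amino acids.
None of the 23 residues belong to this group.

0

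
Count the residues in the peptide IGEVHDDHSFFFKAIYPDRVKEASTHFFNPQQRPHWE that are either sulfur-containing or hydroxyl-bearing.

4

Sulfur-containing: C, M. Hydroxyl-bearing: S, T, Y.
Sulfur-containing residues here: none (0).
Hydroxyl-bearing residues here: S9, Y16, S24, T25 (4).
The two groups share no amino acid, so total = 0 + 4 = 4.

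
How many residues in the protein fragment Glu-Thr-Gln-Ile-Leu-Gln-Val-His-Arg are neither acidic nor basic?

6

Acidic: D, E. Basic: K, R, H. All other residues are neither.
Matching residues: Thr2, Gln3, Ile4, Leu5, Gln6, Val7.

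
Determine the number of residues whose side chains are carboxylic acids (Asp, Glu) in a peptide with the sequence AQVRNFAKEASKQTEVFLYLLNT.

Matching residues: E9, E15.

2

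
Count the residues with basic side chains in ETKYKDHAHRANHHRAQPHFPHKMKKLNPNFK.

The basic amino acids are Lys (K), Arg (R), and His (H).
Matching residues: K3, K5, H7, H9, R10, H13, H14, R15, H19, H22, K23, K25, K26, K32.

14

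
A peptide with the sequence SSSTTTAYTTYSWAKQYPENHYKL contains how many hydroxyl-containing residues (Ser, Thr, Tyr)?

13

Matching residues: S1, S2, S3, T4, T5, T6, Y8, T9, T10, Y11, S12, Y17, Y22.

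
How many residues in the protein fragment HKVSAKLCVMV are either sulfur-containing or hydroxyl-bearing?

3

Sulfur-containing: C, M. Hydroxyl-bearing: S, T, Y.
Sulfur-containing residues here: C8, M10 (2).
Hydroxyl-bearing residues here: S4 (1).
The two groups share no amino acid, so total = 2 + 1 = 3.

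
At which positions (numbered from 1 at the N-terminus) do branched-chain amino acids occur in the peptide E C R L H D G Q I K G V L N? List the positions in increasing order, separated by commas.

V, L, and I make up the branched-chain aliphatic group.
Matching residues: L4, I9, V12, L13.

4, 9, 12, 13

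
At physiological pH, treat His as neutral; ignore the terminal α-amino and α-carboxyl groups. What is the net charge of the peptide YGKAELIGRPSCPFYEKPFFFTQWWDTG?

At pH ~7.4 the Lys and Arg side chains are protonated (+1), the Asp and Glu side chains are deprotonated (−1), and with His taken as neutral all other side chains carry no charge.
Positive (K, R): K3, R9, K17 → +3.
Negative (D, E): E5, E16, D26 → −3.
Net charge = (+3) + (−3) = 0.

0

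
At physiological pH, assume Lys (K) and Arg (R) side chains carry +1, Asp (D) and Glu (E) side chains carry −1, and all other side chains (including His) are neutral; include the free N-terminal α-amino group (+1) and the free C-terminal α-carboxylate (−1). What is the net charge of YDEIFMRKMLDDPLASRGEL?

-2

Positive (K, R): R7, K8, R17 → +3.
Negative (D, E): D2, E3, D11, D12, E19 → −5.
The N-terminus (+1) and C-terminus (−1) cancel.
Net charge = (+3) + (−5) = −2.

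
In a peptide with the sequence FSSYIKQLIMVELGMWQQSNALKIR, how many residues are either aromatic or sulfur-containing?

Aromatic: F, W, Y. Sulfur-containing: C, M.
Aromatic residues here: F1, Y4, W16 (3).
Sulfur-containing residues here: M10, M15 (2).
The two groups share no amino acid, so total = 3 + 2 = 5.

5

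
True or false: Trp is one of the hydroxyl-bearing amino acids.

The –OH-bearing residues are Ser, Thr (aliphatic alcohols), and Tyr (phenol).
Tryptophan is not in this group.

False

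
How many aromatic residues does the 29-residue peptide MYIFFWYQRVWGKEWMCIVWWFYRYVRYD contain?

13

The aromatic amino acids are Phe (F, benzyl), Trp (W, indole), and Tyr (Y, phenol).
Matching residues: Y2, F4, F5, W6, Y7, W11, W15, W20, W21, F22, Y23, Y25, Y28.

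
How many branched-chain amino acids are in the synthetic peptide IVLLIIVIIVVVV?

V, L, and I make up the branched-chain aliphatic group.
Matching residues: I1, V2, L3, L4, I5, I6, V7, I8, I9, V10, V11, V12, V13.

13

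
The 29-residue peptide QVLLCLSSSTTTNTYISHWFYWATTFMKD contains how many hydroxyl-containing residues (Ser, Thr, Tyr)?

12

Matching residues: S7, S8, S9, T10, T11, T12, T14, Y15, S17, Y21, T24, T25.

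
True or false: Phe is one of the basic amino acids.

Lysine (K), arginine (R), and histidine (H) have basic, nitrogen-containing side chains.
Phenylalanine is not in this group.

False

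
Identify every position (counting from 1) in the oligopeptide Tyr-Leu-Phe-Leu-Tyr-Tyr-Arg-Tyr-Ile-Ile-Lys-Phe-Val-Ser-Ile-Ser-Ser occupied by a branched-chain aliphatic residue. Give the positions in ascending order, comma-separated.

V, L, and I make up the branched-chain aliphatic group.
Matching residues: Leu2, Leu4, Ile9, Ile10, Val13, Ile15.

2, 4, 9, 10, 13, 15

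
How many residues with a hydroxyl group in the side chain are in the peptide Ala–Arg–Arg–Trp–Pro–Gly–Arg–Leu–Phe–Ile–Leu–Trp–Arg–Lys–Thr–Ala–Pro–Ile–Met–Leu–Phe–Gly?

1

Serine (S), threonine (T), and tyrosine (Y) each carry a hydroxyl group on the side chain.
Matching residues: Thr15.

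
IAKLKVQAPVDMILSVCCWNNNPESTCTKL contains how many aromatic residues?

1

The aromatic amino acids are Phe (F, benzyl), Trp (W, indole), and Tyr (Y, phenol).
Matching residues: W19.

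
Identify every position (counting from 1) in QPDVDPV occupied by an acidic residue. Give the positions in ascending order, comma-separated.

Aspartate (D) and glutamate (E) have carboxylic-acid side chains and are the acidic amino acids.
Matching residues: D3, D5.

3, 5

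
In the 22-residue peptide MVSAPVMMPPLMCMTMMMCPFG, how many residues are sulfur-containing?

10

The sulfur-bearing residues are cysteine (–SH) and methionine (–S–CH₃).
Matching residues: M1, M7, M8, M12, C13, M14, M16, M17, M18, C19.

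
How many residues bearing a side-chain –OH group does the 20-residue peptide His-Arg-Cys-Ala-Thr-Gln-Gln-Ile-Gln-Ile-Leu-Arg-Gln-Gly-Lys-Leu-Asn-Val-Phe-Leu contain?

The –OH-bearing residues are Ser, Thr (aliphatic alcohols), and Tyr (phenol).
Matching residues: Thr5.

1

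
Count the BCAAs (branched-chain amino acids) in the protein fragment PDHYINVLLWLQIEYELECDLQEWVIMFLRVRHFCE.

The BCAAs are Val, Leu, and Ile — aliphatic side chains with a branch point.
Matching residues: I5, V7, L8, L9, L11, I13, L17, L21, V25, I26, L29, V31.

12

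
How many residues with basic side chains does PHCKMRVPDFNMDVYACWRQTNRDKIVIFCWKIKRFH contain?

The basic amino acids are Lys (K), Arg (R), and His (H).
Matching residues: H2, K4, R6, R19, R23, K25, K32, K34, R35, H37.

10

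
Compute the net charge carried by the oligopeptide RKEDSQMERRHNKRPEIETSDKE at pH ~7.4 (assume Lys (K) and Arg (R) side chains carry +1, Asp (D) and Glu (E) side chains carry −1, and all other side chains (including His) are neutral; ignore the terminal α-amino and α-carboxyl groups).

Positive (K, R): R1, K2, R9, R10, K13, R14, K22 → +7.
Negative (D, E): E3, D4, E8, E16, E18, D21, E23 → −7.
Net charge = (+7) + (−7) = 0.

0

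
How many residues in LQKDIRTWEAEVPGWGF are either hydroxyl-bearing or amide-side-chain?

2

Hydroxyl-bearing: S, T, Y. Amide-side-chain: N, Q.
Hydroxyl-bearing residues here: T7 (1).
Amide-side-chain residues here: Q2 (1).
The two groups share no amino acid, so total = 1 + 1 = 2.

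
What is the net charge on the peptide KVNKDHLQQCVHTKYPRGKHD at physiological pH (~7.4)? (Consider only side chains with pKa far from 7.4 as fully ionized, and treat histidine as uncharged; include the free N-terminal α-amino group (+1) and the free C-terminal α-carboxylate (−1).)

The side chains ionized at physiological pH are Lys/Arg (+1) and Asp/Glu (−1); with His treated as neutral, nothing else contributes.
Positive (K, R): K1, K4, K14, R17, K19 → +5.
Negative (D, E): D5, D21 → −2.
The N-terminus (+1) and C-terminus (−1) cancel.
Net charge = (+5) + (−2) = +3.

+3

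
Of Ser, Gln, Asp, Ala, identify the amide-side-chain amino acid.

Gln

Only N (asparagine) and Q (glutamine) carry a side-chain carboxamide.
Of the listed options, only Gln belongs to this group.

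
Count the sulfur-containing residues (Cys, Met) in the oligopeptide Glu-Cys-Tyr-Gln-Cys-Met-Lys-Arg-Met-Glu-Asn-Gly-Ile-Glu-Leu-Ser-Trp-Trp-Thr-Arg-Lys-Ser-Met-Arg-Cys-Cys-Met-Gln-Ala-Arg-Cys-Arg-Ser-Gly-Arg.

Matching residues: Cys2, Cys5, Met6, Met9, Met23, Cys25, Cys26, Met27, Cys31.

9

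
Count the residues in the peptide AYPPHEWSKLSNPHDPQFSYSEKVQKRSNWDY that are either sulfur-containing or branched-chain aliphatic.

2

Sulfur-containing: C, M. Branched-chain aliphatic: I, L, V.
Sulfur-containing residues here: none (0).
Branched-chain aliphatic residues here: L10, V24 (2).
The two groups share no amino acid, so total = 0 + 2 = 2.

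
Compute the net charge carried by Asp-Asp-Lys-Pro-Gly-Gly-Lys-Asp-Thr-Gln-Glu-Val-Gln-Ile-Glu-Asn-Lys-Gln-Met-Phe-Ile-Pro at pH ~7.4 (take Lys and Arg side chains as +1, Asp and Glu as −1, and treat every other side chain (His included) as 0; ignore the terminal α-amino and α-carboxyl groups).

-2

Positive (K, R): Lys3, Lys7, Lys17 → +3.
Negative (D, E): Asp1, Asp2, Asp8, Glu11, Glu15 → −5.
Net charge = (+3) + (−5) = −2.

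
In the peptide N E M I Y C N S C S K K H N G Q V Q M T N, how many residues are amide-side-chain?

6

The amide-side-chain residues are Asn (N) and Gln (Q).
Matching residues: N1, N7, N14, Q16, Q18, N21.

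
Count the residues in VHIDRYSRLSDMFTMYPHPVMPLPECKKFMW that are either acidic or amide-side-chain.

3

Acidic: D, E. Amide-side-chain: N, Q.
Acidic residues here: D4, D11, E25 (3).
Amide-side-chain residues here: none (0).
The two groups share no amino acid, so total = 3 + 0 = 3.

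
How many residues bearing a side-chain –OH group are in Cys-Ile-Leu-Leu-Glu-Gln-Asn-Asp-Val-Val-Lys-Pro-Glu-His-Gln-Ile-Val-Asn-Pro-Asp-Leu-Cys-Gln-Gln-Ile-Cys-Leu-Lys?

0

S, T, and Y are the three residues with a side-chain hydroxyl.
None of the 28 residues belong to this group.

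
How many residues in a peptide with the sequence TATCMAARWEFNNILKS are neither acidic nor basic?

14

Acidic: D, E. Basic: K, R, H. All other residues are neither.
Matching residues: T1, A2, T3, C4, M5, A6, A7, W9, F11, N12, N13, I14, L15, S17.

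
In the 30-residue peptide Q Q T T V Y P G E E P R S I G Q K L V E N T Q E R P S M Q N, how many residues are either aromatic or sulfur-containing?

2

Aromatic: F, W, Y. Sulfur-containing: C, M.
Aromatic residues here: Y6 (1).
Sulfur-containing residues here: M28 (1).
The two groups share no amino acid, so total = 1 + 1 = 2.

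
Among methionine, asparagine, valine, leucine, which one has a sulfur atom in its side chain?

The sulfur-bearing residues are cysteine (–SH) and methionine (–S–CH₃).
Of the listed options, only methionine belongs to this group.

methionine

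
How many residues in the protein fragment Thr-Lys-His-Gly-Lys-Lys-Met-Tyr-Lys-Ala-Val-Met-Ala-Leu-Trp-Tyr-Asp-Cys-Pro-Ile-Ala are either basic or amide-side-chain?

Basic: H, K, R. Amide-side-chain: N, Q.
Basic residues here: Lys2, His3, Lys5, Lys6, Lys9 (5).
Amide-side-chain residues here: none (0).
The two groups share no amino acid, so total = 5 + 0 = 5.

5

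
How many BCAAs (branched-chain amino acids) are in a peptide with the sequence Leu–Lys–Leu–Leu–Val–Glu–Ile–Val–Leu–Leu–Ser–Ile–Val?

10

The BCAAs are Val, Leu, and Ile — aliphatic side chains with a branch point.
Matching residues: Leu1, Leu3, Leu4, Val5, Ile7, Val8, Leu9, Leu10, Ile12, Val13.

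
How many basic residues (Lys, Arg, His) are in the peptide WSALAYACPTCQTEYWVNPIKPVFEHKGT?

3

Matching residues: K21, H26, K27.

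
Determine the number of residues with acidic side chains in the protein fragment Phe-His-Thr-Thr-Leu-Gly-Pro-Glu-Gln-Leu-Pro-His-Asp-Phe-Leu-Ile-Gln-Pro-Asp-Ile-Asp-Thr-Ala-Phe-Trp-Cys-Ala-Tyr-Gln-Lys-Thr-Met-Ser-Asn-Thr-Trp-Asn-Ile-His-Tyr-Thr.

Only D (aspartate) and E (glutamate) carry a side-chain carboxylic acid.
Matching residues: Glu8, Asp13, Asp19, Asp21.

4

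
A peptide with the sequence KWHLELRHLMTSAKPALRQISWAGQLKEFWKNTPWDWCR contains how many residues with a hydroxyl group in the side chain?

The –OH-bearing residues are Ser, Thr (aliphatic alcohols), and Tyr (phenol).
Matching residues: T11, S12, S21, T33.

4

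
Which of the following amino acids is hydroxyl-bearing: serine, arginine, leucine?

The –OH-bearing residues are Ser, Thr (aliphatic alcohols), and Tyr (phenol).
Of the listed options, only serine belongs to this group.

serine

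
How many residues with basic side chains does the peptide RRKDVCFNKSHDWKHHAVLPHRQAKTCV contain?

11

The basic amino acids are Lys (K), Arg (R), and His (H).
Matching residues: R1, R2, K3, K9, H11, K14, H15, H16, H21, R22, K25.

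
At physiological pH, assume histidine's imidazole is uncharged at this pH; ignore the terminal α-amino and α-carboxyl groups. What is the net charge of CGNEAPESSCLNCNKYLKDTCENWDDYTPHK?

The side chains ionized at physiological pH are Lys/Arg (+1) and Asp/Glu (−1); with His treated as neutral, nothing else contributes.
Positive (K, R): K15, K18, K31 → +3.
Negative (D, E): E4, E7, D19, E22, D25, D26 → −6.
Net charge = (+3) + (−6) = −3.

-3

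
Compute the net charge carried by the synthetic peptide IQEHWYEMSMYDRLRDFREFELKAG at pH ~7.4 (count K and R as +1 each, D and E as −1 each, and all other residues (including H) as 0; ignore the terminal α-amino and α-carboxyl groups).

Positive (K, R): R13, R15, R18, K23 → +4.
Negative (D, E): E3, E7, D12, D16, E19, E21 → −6.
Net charge = (+4) + (−6) = −2.

-2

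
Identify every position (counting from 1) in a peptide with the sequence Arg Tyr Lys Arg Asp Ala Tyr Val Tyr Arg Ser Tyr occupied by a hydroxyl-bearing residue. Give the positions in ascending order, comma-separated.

Serine (S), threonine (T), and tyrosine (Y) each carry a hydroxyl group on the side chain.
Matching residues: Tyr2, Tyr7, Tyr9, Ser11, Tyr12.

2, 7, 9, 11, 12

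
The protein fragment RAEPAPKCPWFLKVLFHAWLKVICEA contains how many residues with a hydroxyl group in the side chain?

0

S, T, and Y are the three residues with a side-chain hydroxyl.
None of the 26 residues belong to this group.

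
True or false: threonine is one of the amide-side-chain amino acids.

Asparagine (N) and glutamine (Q) have uncharged amide side chains.
Threonine is not in this group.

False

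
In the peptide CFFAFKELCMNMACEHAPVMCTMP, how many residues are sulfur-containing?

8

Only Cys (C) and Met (M) have a sulfur atom in the side chain.
Matching residues: C1, C9, M10, M12, C14, M20, C21, M23.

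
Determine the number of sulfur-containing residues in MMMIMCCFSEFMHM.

Only Cys (C) and Met (M) have a sulfur atom in the side chain.
Matching residues: M1, M2, M3, M5, C6, C7, M12, M14.

8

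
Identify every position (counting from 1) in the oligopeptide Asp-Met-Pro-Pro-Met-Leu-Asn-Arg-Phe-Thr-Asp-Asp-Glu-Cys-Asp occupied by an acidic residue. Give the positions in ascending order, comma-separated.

The acidic residues are Asp (D) and Glu (E), whose side chains end in a carboxylate group.
Matching residues: Asp1, Asp11, Asp12, Glu13, Asp15.

1, 11, 12, 13, 15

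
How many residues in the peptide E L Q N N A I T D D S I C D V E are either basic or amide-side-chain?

3

Basic: H, K, R. Amide-side-chain: N, Q.
Basic residues here: none (0).
Amide-side-chain residues here: Q3, N4, N5 (3).
The two groups share no amino acid, so total = 0 + 3 = 3.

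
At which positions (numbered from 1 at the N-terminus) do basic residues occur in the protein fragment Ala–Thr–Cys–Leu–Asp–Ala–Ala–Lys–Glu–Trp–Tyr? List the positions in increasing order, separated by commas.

K, R, and H are the three residues with basic side chains (ε-amine, guanidinium, and imidazole respectively).
Matching residues: Lys8.

8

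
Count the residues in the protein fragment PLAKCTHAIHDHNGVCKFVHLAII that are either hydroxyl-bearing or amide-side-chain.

2

Hydroxyl-bearing: S, T, Y. Amide-side-chain: N, Q.
Hydroxyl-bearing residues here: T6 (1).
Amide-side-chain residues here: N13 (1).
The two groups share no amino acid, so total = 1 + 1 = 2.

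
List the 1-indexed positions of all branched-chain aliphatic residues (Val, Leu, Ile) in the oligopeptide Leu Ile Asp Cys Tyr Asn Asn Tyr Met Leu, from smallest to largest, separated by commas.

Matching residues: Leu1, Ile2, Leu10.

1, 2, 10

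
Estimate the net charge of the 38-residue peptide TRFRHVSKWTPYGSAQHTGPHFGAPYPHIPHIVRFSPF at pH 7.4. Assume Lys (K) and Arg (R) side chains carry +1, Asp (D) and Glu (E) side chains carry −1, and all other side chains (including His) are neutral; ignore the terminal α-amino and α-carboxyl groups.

+4

Positive (K, R): R2, R4, K8, R34 → +4.
Negative (D, E): none → −0.
Net charge = (+4) + (−0) = +4.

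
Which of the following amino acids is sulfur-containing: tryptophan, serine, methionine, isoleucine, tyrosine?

methionine

Only Cys (C) and Met (M) have a sulfur atom in the side chain.
Of the listed options, only methionine belongs to this group.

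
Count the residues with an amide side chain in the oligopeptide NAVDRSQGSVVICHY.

2

The amide-side-chain residues are Asn (N) and Gln (Q).
Matching residues: N1, Q7.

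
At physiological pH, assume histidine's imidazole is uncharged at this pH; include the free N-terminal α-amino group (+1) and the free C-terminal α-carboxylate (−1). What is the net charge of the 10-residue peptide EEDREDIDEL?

At pH ~7.4 the Lys and Arg side chains are protonated (+1), the Asp and Glu side chains are deprotonated (−1), and with His taken as neutral all other side chains carry no charge.
Positive (K, R): R4 → +1.
Negative (D, E): E1, E2, D3, E5, D6, D8, E9 → −7.
The N-terminus (+1) and C-terminus (−1) cancel.
Net charge = (+1) + (−7) = −6.

-6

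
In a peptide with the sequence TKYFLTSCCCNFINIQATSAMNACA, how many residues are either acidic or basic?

Acidic: D, E. Basic: H, K, R.
Acidic residues here: none (0).
Basic residues here: K2 (1).
The two groups share no amino acid, so total = 0 + 1 = 1.

1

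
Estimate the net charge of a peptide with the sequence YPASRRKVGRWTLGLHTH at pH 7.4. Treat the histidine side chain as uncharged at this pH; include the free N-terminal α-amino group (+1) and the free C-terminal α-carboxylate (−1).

+4

Near pH 7.4, K and R contribute +1 each, D and E contribute −1 each, and every other side chain (His included, as stated) is uncharged.
Positive (K, R): R5, R6, K7, R10 → +4.
Negative (D, E): none → −0.
The N-terminus (+1) and C-terminus (−1) cancel.
Net charge = (+4) + (−0) = +4.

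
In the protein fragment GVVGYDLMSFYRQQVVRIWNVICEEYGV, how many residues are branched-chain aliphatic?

9

The BCAAs are Val, Leu, and Ile — aliphatic side chains with a branch point.
Matching residues: V2, V3, L7, V15, V16, I18, V21, I22, V28.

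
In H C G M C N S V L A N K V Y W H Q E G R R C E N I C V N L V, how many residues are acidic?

The acidic residues are Asp (D) and Glu (E), whose side chains end in a carboxylate group.
Matching residues: E18, E23.

2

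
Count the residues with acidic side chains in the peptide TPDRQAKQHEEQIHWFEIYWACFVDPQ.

5

Aspartate (D) and glutamate (E) have carboxylic-acid side chains and are the acidic amino acids.
Matching residues: D3, E10, E11, E17, D25.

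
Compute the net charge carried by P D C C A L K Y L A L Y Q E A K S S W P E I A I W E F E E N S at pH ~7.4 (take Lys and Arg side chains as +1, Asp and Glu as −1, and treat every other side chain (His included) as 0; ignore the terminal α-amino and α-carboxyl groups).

-4

Positive (K, R): K7, K16 → +2.
Negative (D, E): D2, E14, E21, E26, E28, E29 → −6.
Net charge = (+2) + (−6) = −4.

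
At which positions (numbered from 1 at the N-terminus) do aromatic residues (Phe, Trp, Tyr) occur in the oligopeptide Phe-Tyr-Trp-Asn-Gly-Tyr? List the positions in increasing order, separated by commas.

1, 2, 3, 6

Matching residues: Phe1, Tyr2, Trp3, Tyr6.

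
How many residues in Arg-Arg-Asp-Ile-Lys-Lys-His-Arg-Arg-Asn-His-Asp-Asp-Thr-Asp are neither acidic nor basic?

Acidic: D, E. Basic: K, R, H. All other residues are neither.
Matching residues: Ile4, Asn10, Thr14.

3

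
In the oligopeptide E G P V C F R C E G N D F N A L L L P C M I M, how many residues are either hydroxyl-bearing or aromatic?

Hydroxyl-bearing: S, T, Y. Aromatic: F, W, Y.
Hydroxyl-bearing residues here: none (0).
Aromatic residues here: F6, F13 (2).
(Y belongs to both groups, but none appear in this sequence.) Total = 0 + 2 = 2.

2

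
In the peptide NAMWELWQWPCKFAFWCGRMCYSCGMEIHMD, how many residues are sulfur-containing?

Only Cys (C) and Met (M) have a sulfur atom in the side chain.
Matching residues: M3, C11, C17, M20, C21, C24, M26, M30.

8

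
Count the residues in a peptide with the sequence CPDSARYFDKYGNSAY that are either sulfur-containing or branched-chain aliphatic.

Sulfur-containing: C, M. Branched-chain aliphatic: I, L, V.
Sulfur-containing residues here: C1 (1).
Branched-chain aliphatic residues here: none (0).
The two groups share no amino acid, so total = 1 + 0 = 1.

1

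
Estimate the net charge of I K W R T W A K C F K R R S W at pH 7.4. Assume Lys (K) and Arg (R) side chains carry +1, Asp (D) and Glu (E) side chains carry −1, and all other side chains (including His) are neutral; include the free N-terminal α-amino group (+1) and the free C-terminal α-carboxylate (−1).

+6

Positive (K, R): K2, R4, K8, K11, R12, R13 → +6.
Negative (D, E): none → −0.
The N-terminus (+1) and C-terminus (−1) cancel.
Net charge = (+6) + (−0) = +6.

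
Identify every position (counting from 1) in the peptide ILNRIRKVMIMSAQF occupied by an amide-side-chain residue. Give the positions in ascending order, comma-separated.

The amide-side-chain residues are Asn (N) and Gln (Q).
Matching residues: N3, Q14.

3, 14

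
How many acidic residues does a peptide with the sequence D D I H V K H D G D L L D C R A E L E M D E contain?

9

Only D (aspartate) and E (glutamate) carry a side-chain carboxylic acid.
Matching residues: D1, D2, D8, D10, D13, E17, E19, D21, E22.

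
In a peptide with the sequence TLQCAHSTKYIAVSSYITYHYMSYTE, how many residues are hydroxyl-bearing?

13

Serine (S), threonine (T), and tyrosine (Y) each carry a hydroxyl group on the side chain.
Matching residues: T1, S7, T8, Y10, S14, S15, Y16, T18, Y19, Y21, S23, Y24, T25.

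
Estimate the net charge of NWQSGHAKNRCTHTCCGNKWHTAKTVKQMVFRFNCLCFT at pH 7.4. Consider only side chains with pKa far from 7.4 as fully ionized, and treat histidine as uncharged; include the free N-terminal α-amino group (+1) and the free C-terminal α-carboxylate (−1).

+6

Near pH 7.4, K and R contribute +1 each, D and E contribute −1 each, and every other side chain (His included, as stated) is uncharged.
Positive (K, R): K8, R10, K19, K24, K27, R32 → +6.
Negative (D, E): none → −0.
The N-terminus (+1) and C-terminus (−1) cancel.
Net charge = (+6) + (−0) = +6.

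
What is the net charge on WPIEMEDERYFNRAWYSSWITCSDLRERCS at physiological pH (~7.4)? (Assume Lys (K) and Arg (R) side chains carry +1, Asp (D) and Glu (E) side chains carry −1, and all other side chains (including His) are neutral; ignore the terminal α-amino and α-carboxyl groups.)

Positive (K, R): R9, R13, R26, R28 → +4.
Negative (D, E): E4, E6, D7, E8, D24, E27 → −6.
Net charge = (+4) + (−6) = −2.

-2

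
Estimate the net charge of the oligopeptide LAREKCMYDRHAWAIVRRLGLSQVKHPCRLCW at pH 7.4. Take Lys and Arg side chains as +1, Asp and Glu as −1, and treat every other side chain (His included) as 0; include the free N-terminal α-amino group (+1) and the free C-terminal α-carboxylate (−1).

+5

Positive (K, R): R3, K5, R10, R17, R18, K25, R29 → +7.
Negative (D, E): E4, D9 → −2.
The N-terminus (+1) and C-terminus (−1) cancel.
Net charge = (+7) + (−2) = +5.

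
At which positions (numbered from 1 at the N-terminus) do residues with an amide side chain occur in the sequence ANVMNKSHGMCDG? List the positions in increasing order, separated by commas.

Only N (asparagine) and Q (glutamine) carry a side-chain carboxamide.
Matching residues: N2, N5.

2, 5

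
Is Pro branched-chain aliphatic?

Valine (V), leucine (L), and isoleucine (I) are the branched-chain amino acids.
Proline is not in this group.

No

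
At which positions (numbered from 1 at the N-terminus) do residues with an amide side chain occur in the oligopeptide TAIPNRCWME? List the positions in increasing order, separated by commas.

5

The amide-side-chain residues are Asn (N) and Gln (Q).
Matching residues: N5.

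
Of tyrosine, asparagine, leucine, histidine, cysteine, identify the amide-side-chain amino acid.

The amide-side-chain residues are Asn (N) and Gln (Q).
Of the listed options, only asparagine belongs to this group.

asparagine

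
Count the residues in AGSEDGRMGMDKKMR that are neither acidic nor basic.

8

Acidic: D, E. Basic: K, R, H. All other residues are neither.
Matching residues: A1, G2, S3, G6, M8, G9, M10, M14.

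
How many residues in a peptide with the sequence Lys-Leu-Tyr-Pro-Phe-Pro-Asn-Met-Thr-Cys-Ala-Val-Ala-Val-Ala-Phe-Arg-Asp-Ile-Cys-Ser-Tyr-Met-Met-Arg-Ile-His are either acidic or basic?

5

Acidic: D, E. Basic: H, K, R.
Acidic residues here: Asp18 (1).
Basic residues here: Lys1, Arg17, Arg25, His27 (4).
The two groups share no amino acid, so total = 1 + 4 = 5.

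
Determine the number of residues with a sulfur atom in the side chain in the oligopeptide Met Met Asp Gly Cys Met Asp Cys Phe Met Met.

7

The sulfur-bearing residues are cysteine (–SH) and methionine (–S–CH₃).
Matching residues: Met1, Met2, Cys5, Met6, Cys8, Met10, Met11.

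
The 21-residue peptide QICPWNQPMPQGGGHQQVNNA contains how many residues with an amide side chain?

Only N (asparagine) and Q (glutamine) carry a side-chain carboxamide.
Matching residues: Q1, N6, Q7, Q11, Q16, Q17, N19, N20.

8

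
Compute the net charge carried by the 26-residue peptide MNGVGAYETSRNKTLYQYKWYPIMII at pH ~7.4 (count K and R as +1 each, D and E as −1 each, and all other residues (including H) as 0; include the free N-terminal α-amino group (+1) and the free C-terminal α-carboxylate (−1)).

+2

Positive (K, R): R11, K13, K19 → +3.
Negative (D, E): E8 → −1.
The N-terminus (+1) and C-terminus (−1) cancel.
Net charge = (+3) + (−1) = +2.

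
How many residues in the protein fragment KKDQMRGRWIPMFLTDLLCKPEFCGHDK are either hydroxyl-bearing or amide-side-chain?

Hydroxyl-bearing: S, T, Y. Amide-side-chain: N, Q.
Hydroxyl-bearing residues here: T15 (1).
Amide-side-chain residues here: Q4 (1).
The two groups share no amino acid, so total = 1 + 1 = 2.

2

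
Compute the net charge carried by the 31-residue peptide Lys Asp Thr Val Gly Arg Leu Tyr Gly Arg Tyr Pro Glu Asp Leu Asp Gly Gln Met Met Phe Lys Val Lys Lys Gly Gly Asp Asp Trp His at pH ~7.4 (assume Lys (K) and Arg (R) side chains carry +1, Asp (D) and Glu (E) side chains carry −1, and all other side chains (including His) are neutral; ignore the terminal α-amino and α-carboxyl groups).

0

Positive (K, R): Lys1, Arg6, Arg10, Lys22, Lys24, Lys25 → +6.
Negative (D, E): Asp2, Glu13, Asp14, Asp16, Asp28, Asp29 → −6.
Net charge = (+6) + (−6) = 0.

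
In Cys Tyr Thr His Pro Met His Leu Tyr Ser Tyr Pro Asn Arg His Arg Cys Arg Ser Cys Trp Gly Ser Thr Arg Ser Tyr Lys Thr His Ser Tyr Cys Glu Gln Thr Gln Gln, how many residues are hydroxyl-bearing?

Serine (S), threonine (T), and tyrosine (Y) each carry a hydroxyl group on the side chain.
Matching residues: Tyr2, Thr3, Tyr9, Ser10, Tyr11, Ser19, Ser23, Thr24, Ser26, Tyr27, Thr29, Ser31, Tyr32, Thr36.

14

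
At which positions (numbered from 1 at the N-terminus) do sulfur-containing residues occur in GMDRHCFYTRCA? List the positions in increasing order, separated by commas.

The sulfur-bearing residues are cysteine (–SH) and methionine (–S–CH₃).
Matching residues: M2, C6, C11.

2, 6, 11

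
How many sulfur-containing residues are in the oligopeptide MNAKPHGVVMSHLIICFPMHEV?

Cysteine (C, thiol) and methionine (M, thioether) are the two sulfur-containing amino acids.
Matching residues: M1, M10, C16, M19.

4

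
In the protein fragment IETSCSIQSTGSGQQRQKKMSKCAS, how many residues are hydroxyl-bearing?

S, T, and Y are the three residues with a side-chain hydroxyl.
Matching residues: T3, S4, S6, S9, T10, S12, S21, S25.

8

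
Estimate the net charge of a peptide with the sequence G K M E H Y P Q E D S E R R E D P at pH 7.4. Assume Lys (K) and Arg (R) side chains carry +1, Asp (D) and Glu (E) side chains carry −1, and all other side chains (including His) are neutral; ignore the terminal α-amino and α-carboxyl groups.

Positive (K, R): K2, R13, R14 → +3.
Negative (D, E): E4, E9, D10, E12, E15, D16 → −6.
Net charge = (+3) + (−6) = −3.

-3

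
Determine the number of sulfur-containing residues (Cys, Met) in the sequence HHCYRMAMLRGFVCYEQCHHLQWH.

5

Matching residues: C3, M6, M8, C14, C18.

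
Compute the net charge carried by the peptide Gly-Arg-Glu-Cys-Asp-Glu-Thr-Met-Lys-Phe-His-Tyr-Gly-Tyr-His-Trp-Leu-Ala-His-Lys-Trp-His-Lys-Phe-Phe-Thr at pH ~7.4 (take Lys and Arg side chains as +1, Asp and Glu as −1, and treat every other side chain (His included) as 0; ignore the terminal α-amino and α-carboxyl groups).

+1

Positive (K, R): Arg2, Lys9, Lys20, Lys23 → +4.
Negative (D, E): Glu3, Asp5, Glu6 → −3.
Net charge = (+4) + (−3) = +1.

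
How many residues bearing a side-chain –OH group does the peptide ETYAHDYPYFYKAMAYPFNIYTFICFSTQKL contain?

Serine (S), threonine (T), and tyrosine (Y) each carry a hydroxyl group on the side chain.
Matching residues: T2, Y3, Y7, Y9, Y11, Y16, Y21, T22, S27, T28.

10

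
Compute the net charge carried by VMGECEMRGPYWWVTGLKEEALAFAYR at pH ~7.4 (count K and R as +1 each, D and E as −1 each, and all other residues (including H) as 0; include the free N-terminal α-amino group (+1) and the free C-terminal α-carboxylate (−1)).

-1

Positive (K, R): R8, K18, R27 → +3.
Negative (D, E): E4, E6, E19, E20 → −4.
The N-terminus (+1) and C-terminus (−1) cancel.
Net charge = (+3) + (−4) = −1.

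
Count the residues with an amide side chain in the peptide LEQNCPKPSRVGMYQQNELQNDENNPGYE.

The amide-side-chain residues are Asn (N) and Gln (Q).
Matching residues: Q3, N4, Q15, Q16, N17, Q20, N21, N24, N25.

9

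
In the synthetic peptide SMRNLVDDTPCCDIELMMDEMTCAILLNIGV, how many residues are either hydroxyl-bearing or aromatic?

3

Hydroxyl-bearing: S, T, Y. Aromatic: F, W, Y.
Hydroxyl-bearing residues here: S1, T9, T22 (3).
Aromatic residues here: none (0).
(Y belongs to both groups, but none appear in this sequence.) Total = 3 + 0 = 3.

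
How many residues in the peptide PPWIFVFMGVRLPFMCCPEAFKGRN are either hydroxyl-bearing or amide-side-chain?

Hydroxyl-bearing: S, T, Y. Amide-side-chain: N, Q.
Hydroxyl-bearing residues here: none (0).
Amide-side-chain residues here: N25 (1).
The two groups share no amino acid, so total = 0 + 1 = 1.

1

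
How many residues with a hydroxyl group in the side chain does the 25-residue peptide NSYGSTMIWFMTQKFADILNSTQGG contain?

7

The –OH-bearing residues are Ser, Thr (aliphatic alcohols), and Tyr (phenol).
Matching residues: S2, Y3, S5, T6, T12, S21, T22.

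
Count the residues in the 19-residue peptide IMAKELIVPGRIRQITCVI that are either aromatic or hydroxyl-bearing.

Aromatic: F, W, Y. Hydroxyl-bearing: S, T, Y.
Aromatic residues here: none (0).
Hydroxyl-bearing residues here: T16 (1).
(Y belongs to both groups, but none appear in this sequence.) Total = 0 + 1 = 1.

1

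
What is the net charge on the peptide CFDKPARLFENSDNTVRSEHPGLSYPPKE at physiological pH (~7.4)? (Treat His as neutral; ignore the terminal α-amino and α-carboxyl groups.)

The side chains ionized at physiological pH are Lys/Arg (+1) and Asp/Glu (−1); with His treated as neutral, nothing else contributes.
Positive (K, R): K4, R7, R17, K28 → +4.
Negative (D, E): D3, E10, D13, E19, E29 → −5.
Net charge = (+4) + (−5) = −1.

-1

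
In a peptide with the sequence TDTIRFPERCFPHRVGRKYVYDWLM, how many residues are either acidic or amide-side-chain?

3

Acidic: D, E. Amide-side-chain: N, Q.
Acidic residues here: D2, E8, D22 (3).
Amide-side-chain residues here: none (0).
The two groups share no amino acid, so total = 3 + 0 = 3.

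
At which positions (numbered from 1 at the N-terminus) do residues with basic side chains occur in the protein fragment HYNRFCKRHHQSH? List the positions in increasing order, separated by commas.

The basic amino acids are Lys (K), Arg (R), and His (H).
Matching residues: H1, R4, K7, R8, H9, H10, H13.

1, 4, 7, 8, 9, 10, 13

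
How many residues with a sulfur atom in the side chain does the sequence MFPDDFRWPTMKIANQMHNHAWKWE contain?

3

The sulfur-bearing residues are cysteine (–SH) and methionine (–S–CH₃).
Matching residues: M1, M11, M17.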